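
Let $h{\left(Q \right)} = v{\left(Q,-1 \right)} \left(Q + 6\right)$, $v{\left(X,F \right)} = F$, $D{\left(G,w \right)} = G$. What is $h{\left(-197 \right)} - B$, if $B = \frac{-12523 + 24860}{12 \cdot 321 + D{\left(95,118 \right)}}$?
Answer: $\frac{741540}{3947} \approx 187.87$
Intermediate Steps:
$h{\left(Q \right)} = -6 - Q$ ($h{\left(Q \right)} = - (Q + 6) = - (6 + Q) = -6 - Q$)
$B = \frac{12337}{3947}$ ($B = \frac{-12523 + 24860}{12 \cdot 321 + 95} = \frac{12337}{3852 + 95} = \frac{12337}{3947} \approx 3.1257$)
$h{\left(-197 \right)} - B = \left(-6 - -197\right) - \frac{12337}{3947} = \left(-6 + 197\right) - \frac{12337}{3947} = 191 - \frac{12337}{3947} = \frac{741540}{3947}$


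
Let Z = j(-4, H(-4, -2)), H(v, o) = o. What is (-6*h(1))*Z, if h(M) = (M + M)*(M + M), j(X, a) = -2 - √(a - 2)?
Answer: 48 + 48*I ≈ 48.0 + 48.0*I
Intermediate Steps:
j(X, a) = -2 - √(-2 + a)
Z = -2 - 2*I (Z = -2 - √(-2 - 2) = -2 - √(-4) = -2 - 2*I ≈ -2.0 - 2.0*I)
h(M) = 4*M² (h(M) = (2*M)*(2*M) = 4*M²)
(-6*h(1))*Z = (-24*1²)*(-2 - 2*I) = (-24)*(-2 - 2*I) = (-6*4)*(-2 - 2*I) = -24*(-2 - 2*I) = 48 + 48*I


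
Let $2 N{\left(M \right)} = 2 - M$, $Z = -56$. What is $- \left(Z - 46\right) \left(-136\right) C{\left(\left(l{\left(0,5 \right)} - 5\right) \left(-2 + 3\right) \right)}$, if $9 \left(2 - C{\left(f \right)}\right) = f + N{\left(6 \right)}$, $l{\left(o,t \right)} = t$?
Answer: $- \frac{92480}{3} \approx -30827.0$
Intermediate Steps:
$N{\left(M \right)} = 1 - \frac{M}{2}$ ($N{\left(M \right)} = \frac{2 - M}{2} = 1 - \frac{M}{2}$)
$C{\left(f \right)} = \frac{20}{9} - \frac{f}{9}$ ($C{\left(f \right)} = 2 - \frac{f + \left(1 - 3\right)}{9} = 2 - \frac{f - 2}{9} = 2 - \frac{-2 + f}{9} = 2 - \left(- \frac{2}{9} + \frac{f}{9}\right) = \frac{20}{9} - \frac{f}{9}$)
$- \left(Z - 46\right) \left(-136\right) C{\left(\left(l{\left(0,5 \right)} - 5\right) \left(-2 + 3\right) \right)} = - \left(-56 - 46\right) \left(-136\right) \left(\frac{20}{9} - \frac{\left(5 - 5\right) \left(-2 + 3\right)}{9}\right) = - \left(-102\right) \left(-136\right) \left(\frac{20}{9} - \frac{0 \cdot 1}{9}\right) = - 13872 \left(\frac{20}{9} - 0\right) = - 13872 \left(\frac{20}{9} + 0\right) = - \frac{13872 \cdot 20}{9} = \left(-1\right) \frac{92480}{3} = - \frac{92480}{3}$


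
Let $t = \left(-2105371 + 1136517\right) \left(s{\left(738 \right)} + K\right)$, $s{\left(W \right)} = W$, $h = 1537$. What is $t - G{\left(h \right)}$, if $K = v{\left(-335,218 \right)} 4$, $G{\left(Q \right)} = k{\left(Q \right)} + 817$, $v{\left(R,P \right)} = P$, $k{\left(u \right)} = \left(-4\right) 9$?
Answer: $-1559855721$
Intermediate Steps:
$k{\left(u \right)} = -36$
$G{\left(Q \right)} = 781$ ($G{\left(Q \right)} = -36 + 817 = 781$)
$K = 872$ ($K = 218 \cdot 4 = 872$)
$t = -1559854940$ ($t = \left(-2105371 + 1136517\right) \left(738 + 872\right) = \left(-968854\right) 1610 = -1559854940$)
$t - G{\left(h \right)} = -1559854940 - 781 = -1559855721$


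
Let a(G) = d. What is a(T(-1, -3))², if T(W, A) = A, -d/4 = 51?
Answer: 41616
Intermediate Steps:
d = -204 (d = -4*51 = -204)
a(G) = -204
a(T(-1, -3))² = (-204)² = 41616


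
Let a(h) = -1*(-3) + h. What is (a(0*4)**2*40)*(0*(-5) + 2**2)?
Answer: 1440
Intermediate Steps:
a(h) = 3 + h
(a(0*4)**2*40)*(0*(-5) + 2**2) = ((3 + 0*4)**2*40)*(0*(-5) + 2**2) = ((3 + 0)**2*40)*(0 + 4) = (3**2*40)*4 = (9*40)*4 = 360*4 = 1440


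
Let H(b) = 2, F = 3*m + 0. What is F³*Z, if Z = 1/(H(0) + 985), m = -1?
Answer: -9/329 ≈ -0.027356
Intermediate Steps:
F = -3 (F = 3*(-1) + 0 = -3 + 0 = -3)
Z = 1/987 (Z = 1/(2 + 985) = 1/987 ≈ 0.0010132)
F³*Z = (-3)³*(1/987) = -27*1/987 = -9/329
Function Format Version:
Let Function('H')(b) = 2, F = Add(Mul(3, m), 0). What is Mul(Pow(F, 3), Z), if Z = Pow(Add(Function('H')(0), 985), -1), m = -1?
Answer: Rational(-9, 329) ≈ -0.027356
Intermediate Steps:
F = -3 (F = Add(Mul(3, -1), 0) = Add(-3, 0) = -3)
Z = Rational(1, 987) (Z = Pow(Add(2, 985), -1) = Pow(987, -1) = Rational(1, 987) ≈ 0.0010132)
Mul(Pow(F, 3), Z) = Mul(Pow(-3, 3), Rational(1, 987)) = Mul(-27, Rational(1, 987)) = Rational(-9, 329)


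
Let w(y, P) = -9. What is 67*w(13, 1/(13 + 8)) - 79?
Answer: -682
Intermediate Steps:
67*w(13, 1/(13 + 8)) - 79 = 67*(-9) - 79 = -603 - 79 = -682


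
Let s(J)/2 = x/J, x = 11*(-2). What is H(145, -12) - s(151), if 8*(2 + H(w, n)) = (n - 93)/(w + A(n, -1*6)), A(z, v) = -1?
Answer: -104357/57984 ≈ -1.7998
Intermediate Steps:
x = -22
s(J) = -44/J (s(J) = 2*(-22/J) = -44/J)
H(w, n) = -2 + (-93 + n)/(8*(-1 + w)) (H(w, n) = -2 + ((n - 93)/(w - 1))/8 = -2 + ((-93 + n)/(-1 + w))/8 = -2 + (-93 + n)/(8*(-1 + w)))
H(145, -12) - s(151) = (-77 - 12 - 16*145)/(8*(-1 + 145)) - (-44)/151 = (⅛)*(-77 - 12 - 2320)/144 - (-44)/151 = (⅛)*(1/144)*(-2409) - 1*(-44/151) = -803/384 + 44/151 = -104357/57984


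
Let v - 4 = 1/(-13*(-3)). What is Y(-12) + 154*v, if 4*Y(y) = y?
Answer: 24061/39 ≈ 616.95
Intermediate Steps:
Y(y) = y/4
v = 157/39 (v = 4 + 1/(-13*(-3)) = 4 + 1/39 = 157/39 ≈ 4.0256)
Y(-12) + 154*v = (¼)*(-12) + 154*(157/39) = -3 + 24178/39 = 24061/39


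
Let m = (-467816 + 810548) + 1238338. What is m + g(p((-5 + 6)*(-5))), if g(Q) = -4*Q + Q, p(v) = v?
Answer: 1581085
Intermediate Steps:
g(Q) = -3*Q
m = 1581070 (m = 342732 + 1238338 = 1581070)
m + g(p((-5 + 6)*(-5))) = 1581070 - 3*(-5 + 6)*(-5) = 1581070 - 3*(-5) = 1581070 + 15 = 1581085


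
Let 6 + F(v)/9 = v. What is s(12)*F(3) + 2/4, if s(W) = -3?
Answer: 163/2 ≈ 81.500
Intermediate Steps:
F(v) = -54 + 9*v
s(12)*F(3) + 2/4 = -3*(-54 + 9*3) + 2/4 = -3*(-54 + 27) + 2*(¼) = -3*(-27) + ½ = 81 + ½ = 163/2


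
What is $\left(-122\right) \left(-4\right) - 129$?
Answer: $359$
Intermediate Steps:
$\left(-122\right) \left(-4\right) - 129 = 488 - 129 = 359$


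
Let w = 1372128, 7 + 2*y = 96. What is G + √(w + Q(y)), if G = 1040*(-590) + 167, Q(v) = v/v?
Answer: -613433 + √1372129 ≈ -6.1226e+5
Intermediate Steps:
y = 89/2 (y = -7/2 + (½)*96 = -7/2 + 48 = 89/2 ≈ 44.500)
Q(v) = 1
G = -613433 (G = -613600 + 167 = -613433)
G + √(w + Q(y)) = -613433 + √(1372128 + 1) = -613433 + √1372129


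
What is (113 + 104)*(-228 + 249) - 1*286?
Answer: 4271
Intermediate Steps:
(113 + 104)*(-228 + 249) - 1*286 = 217*21 - 286 = 4557 - 286 = 4271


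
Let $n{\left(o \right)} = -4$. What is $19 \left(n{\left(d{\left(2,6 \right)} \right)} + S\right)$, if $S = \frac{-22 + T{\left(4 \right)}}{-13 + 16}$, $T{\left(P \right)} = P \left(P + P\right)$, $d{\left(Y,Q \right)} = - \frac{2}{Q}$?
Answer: $- \frac{38}{3} \approx -12.667$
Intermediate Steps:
$T{\left(P \right)} = 2 P^{2}$ ($T{\left(P \right)} = P 2 P = 2 P^{2}$)
$S = \frac{10}{3}$ ($S = \frac{-22 + 2 \cdot 4^{2}}{-13 + 16} = \frac{-22 + 2 \cdot 16}{3} = \left(-22 + 32\right) \frac{1}{3} = 10 \cdot \frac{1}{3} = \frac{10}{3} \approx 3.3333$)
$19 \left(n{\left(d{\left(2,6 \right)} \right)} + S\right) = 19 \left(-4 + \frac{10}{3}\right) = 19 \left(- \frac{2}{3}\right) = - \frac{38}{3}$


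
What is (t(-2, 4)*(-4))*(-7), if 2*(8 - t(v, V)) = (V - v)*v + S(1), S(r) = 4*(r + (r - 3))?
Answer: 448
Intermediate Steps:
S(r) = -12 + 8*r (S(r) = 4*(r + (-3 + r)) = 4*(-3 + 2*r) = -12 + 8*r)
t(v, V) = 10 - v*(V - v)/2 (t(v, V) = 8 - ((V - v)*v + (-12 + 8*1))/2 = 8 - (v*(V - v) + (-12 + 8))/2 = 8 - (v*(V - v) - 4)/2 = 8 - (-4 + v*(V - v))/2 = 8 + (2 - v*(V - v)/2) = 10 - v*(V - v)/2)
(t(-2, 4)*(-4))*(-7) = ((10 + (½)*(-2)² - ½*4*(-2))*(-4))*(-7) = ((10 + (½)*4 + 4)*(-4))*(-7) = ((10 + 2 + 4)*(-4))*(-7) = (16*(-4))*(-7) = -64*(-7) = 448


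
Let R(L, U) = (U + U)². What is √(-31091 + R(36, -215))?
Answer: √153809 ≈ 392.19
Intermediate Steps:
R(L, U) = 4*U² (R(L, U) = (2*U)² = 4*U²)
√(-31091 + R(36, -215)) = √(-31091 + 4*(-215)²) = √(-31091 + 4*46225) = √(-31091 + 184900) = √153809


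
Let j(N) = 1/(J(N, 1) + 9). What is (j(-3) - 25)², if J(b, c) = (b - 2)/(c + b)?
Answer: 328329/529 ≈ 620.66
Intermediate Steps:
J(b, c) = (-2 + b)/(b + c)
j(N) = 1/(9 + (-2 + N)/(1 + N)) (j(N) = 1/((-2 + N)/(N + 1) + 9) = 1/((-2 + N)/(1 + N) + 9) = 1/(9 + (-2 + N)/(1 + N)))
(j(-3) - 25)² = ((1 - 3)/(7 + 10*(-3)) - 25)² = (-2/(7 - 30) - 25)² = (-2/(-23) - 25)² = (-1/23*(-2) - 25)² = (2/23 - 25)² = (-573/23)² = 328329/529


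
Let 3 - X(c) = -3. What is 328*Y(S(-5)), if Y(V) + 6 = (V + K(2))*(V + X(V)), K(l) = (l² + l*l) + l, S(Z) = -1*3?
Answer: 4920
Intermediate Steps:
S(Z) = -3
X(c) = 6 (X(c) = 3 - 1*(-3) = 3 + 3 = 6)
K(l) = l + 2*l² (K(l) = (l² + l²) + l = 2*l² + l = l + 2*l²)
Y(V) = -6 + (6 + V)*(10 + V) (Y(V) = -6 + (V + 2*(1 + 2*2))*(V + 6) = -6 + (V + 2*(1 + 4))*(6 + V) = -6 + (V + 2*5)*(6 + V) = -6 + (V + 10)*(6 + V) = -6 + (10 + V)*(6 + V) = -6 + (6 + V)*(10 + V))
328*Y(S(-5)) = 328*(54 + (-3)² + 16*(-3)) = 328*(54 + 9 - 48) = 328*15 = 4920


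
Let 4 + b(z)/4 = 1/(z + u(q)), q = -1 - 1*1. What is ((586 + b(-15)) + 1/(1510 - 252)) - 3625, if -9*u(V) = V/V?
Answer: -1921761/629 ≈ -3055.3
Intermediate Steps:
q = -2 (q = -1 - 1 = -2)
u(V) = -⅑ (u(V) = -V/(9*V) = -⅑*1 = -⅑)
b(z) = -16 + 4/(-⅑ + z) (b(z) = -16 + 4/(z - ⅑) = -16 + 4/(-⅑ + z))
((586 + b(-15)) + 1/(1510 - 252)) - 3625 = ((586 + 4*(13 - 36*(-15))/(-1 + 9*(-15))) + 1/(1510 - 252)) - 3625 = ((586 + 4*(13 + 540)/(-1 - 135)) + 1/1258) - 3625 = ((586 + 4*553/(-136)) + 1/1258) - 3625 = ((586 + 4*(-1/136)*553) + 1/1258) - 3625 = ((586 - 553/34) + 1/1258) - 3625 = (19371/34 + 1/1258) - 3625 = 358364/629 - 3625 = -1921761/629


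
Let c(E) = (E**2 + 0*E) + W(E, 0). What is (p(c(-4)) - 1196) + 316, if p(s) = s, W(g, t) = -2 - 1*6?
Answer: -872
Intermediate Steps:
W(g, t) = -8 (W(g, t) = -2 - 6 = -8)
c(E) = -8 + E**2 (c(E) = (E**2 + 0*E) - 8 = (E**2 + 0) - 8 = E**2 - 8 = -8 + E**2)
(p(c(-4)) - 1196) + 316 = ((-8 + (-4)**2) - 1196) + 316 = ((-8 + 16) - 1196) + 316 = (8 - 1196) + 316 = -1188 + 316 = -872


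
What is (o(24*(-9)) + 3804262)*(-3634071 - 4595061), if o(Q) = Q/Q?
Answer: -31305782389716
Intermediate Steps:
o(Q) = 1
(o(24*(-9)) + 3804262)*(-3634071 - 4595061) = (1 + 3804262)*(-3634071 - 4595061) = 3804263*(-8229132) = -31305782389716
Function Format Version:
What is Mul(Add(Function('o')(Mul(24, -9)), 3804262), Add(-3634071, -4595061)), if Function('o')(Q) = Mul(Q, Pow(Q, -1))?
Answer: -31305782389716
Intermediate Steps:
Function('o')(Q) = 1
Mul(Add(Function('o')(Mul(24, -9)), 3804262), Add(-3634071, -4595061)) = Mul(Add(1, 3804262), Add(-3634071, -4595061)) = Mul(3804263, -8229132) = -31305782389716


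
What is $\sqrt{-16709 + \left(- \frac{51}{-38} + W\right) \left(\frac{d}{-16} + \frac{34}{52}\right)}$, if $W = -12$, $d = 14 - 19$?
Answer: $\frac{i \sqrt{65281774454}}{1976} \approx 129.3 i$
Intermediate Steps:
$d = -5$ ($d = 14 - 19 = -5$)
$\sqrt{-16709 + \left(- \frac{51}{-38} + W\right) \left(\frac{d}{-16} + \frac{34}{52}\right)} = \sqrt{-16709 + \left(- \frac{51}{-38} - 12\right) \left(- \frac{5}{-16} + \frac{34}{52}\right)} = \sqrt{-16709 + \left(\left(-51\right) \left(- \frac{1}{38}\right) - 12\right) \left(\left(-5\right) \left(- \frac{1}{16}\right) + 34 \cdot \frac{1}{52}\right)} = \sqrt{-16709 + \left(\frac{51}{38} - 12\right) \left(\frac{5}{16} + \frac{17}{26}\right)} = \sqrt{-16709 - \frac{81405}{7904}} = \sqrt{- \frac{132149341}{7904}} = \frac{i \sqrt{65281774454}}{1976}$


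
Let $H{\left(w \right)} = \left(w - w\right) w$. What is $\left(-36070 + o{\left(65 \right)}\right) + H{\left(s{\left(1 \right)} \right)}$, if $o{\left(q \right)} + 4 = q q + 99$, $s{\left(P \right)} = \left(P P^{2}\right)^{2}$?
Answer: $-31750$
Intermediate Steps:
$s{\left(P \right)} = P^{6}$ ($s{\left(P \right)} = \left(P^{3}\right)^{2} = P^{6}$)
$H{\left(w \right)} = 0$ ($H{\left(w \right)} = 0 w = 0$)
$o{\left(q \right)} = 95 + q^{2}$ ($o{\left(q \right)} = -4 + \left(q q + 99\right) = -4 + \left(q^{2} + 99\right) = -4 + \left(99 + q^{2}\right) = 95 + q^{2}$)
$\left(-36070 + o{\left(65 \right)}\right) + H{\left(s{\left(1 \right)} \right)} = \left(-36070 + \left(95 + 65^{2}\right)\right) + 0 = \left(-36070 + \left(95 + 4225\right)\right) + 0 = \left(-36070 + 4320\right) + 0 = -31750 + 0 = -31750$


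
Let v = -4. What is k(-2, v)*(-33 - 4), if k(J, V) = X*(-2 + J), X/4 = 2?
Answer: 1184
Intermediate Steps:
X = 8 (X = 4*2 = 8)
k(J, V) = -16 + 8*J (k(J, V) = 8*(-2 + J) = -16 + 8*J)
k(-2, v)*(-33 - 4) = (-16 + 8*(-2))*(-33 - 4) = (-16 - 16)*(-37) = -32*(-37) = 1184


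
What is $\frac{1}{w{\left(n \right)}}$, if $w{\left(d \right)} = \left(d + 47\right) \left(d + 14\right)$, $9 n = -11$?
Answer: $\frac{81}{47380} \approx 0.0017096$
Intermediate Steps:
$n = - \frac{11}{9}$ ($n = \frac{1}{9} \left(-11\right) = - \frac{11}{9} \approx -1.2222$)
$w{\left(d \right)} = \left(14 + d\right) \left(47 + d\right)$ ($w{\left(d \right)} = \left(47 + d\right) \left(14 + d\right) = \left(14 + d\right) \left(47 + d\right)$)
$\frac{1}{w{\left(n \right)}} = \frac{1}{658 + \left(- \frac{11}{9}\right)^{2} + 61 \left(- \frac{11}{9}\right)} = \frac{1}{658 + \frac{121}{81} - \frac{671}{9}} = \frac{1}{\frac{47380}{81}} = \frac{81}{47380}$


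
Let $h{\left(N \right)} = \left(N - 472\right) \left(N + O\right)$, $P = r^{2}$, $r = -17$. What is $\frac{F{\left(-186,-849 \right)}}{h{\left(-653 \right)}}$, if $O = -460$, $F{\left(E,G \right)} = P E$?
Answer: $- \frac{17918}{417375} \approx -0.04293$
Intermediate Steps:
$P = 289$ ($P = \left(-17\right)^{2} = 289$)
$F{\left(E,G \right)} = 289 E$
$h{\left(N \right)} = \left(-472 + N\right) \left(-460 + N\right)$ ($h{\left(N \right)} = \left(N - 472\right) \left(N - 460\right) = \left(-472 + N\right) \left(-460 + N\right)$)
$\frac{F{\left(-186,-849 \right)}}{h{\left(-653 \right)}} = \frac{289 \left(-186\right)}{217120 + \left(-653\right)^{2} - -608596} = - \frac{53754}{217120 + 426409 + 608596} = - \frac{53754}{1252125} = \left(-53754\right) \frac{1}{1252125} = - \frac{17918}{417375}$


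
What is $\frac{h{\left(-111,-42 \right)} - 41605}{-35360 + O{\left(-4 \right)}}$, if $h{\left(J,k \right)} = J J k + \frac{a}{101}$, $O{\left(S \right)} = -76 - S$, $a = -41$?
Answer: $\frac{14116957}{894658} \approx 15.779$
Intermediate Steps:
$h{\left(J,k \right)} = - \frac{41}{101} + k J^{2}$ ($h{\left(J,k \right)} = J J k - \frac{41}{101} = J^{2} k - \frac{41}{101} = k J^{2} - \frac{41}{101} = - \frac{41}{101} + k J^{2}$)
$\frac{h{\left(-111,-42 \right)} - 41605}{-35360 + O{\left(-4 \right)}} = \frac{\left(- \frac{41}{101} - 42 \left(-111\right)^{2}\right) - 41605}{-35360 - 72} = \frac{\left(- \frac{41}{101} - 517482\right) - 41605}{-35360 + \left(-76 + 4\right)} = \frac{\left(- \frac{41}{101} - 517482\right) - 41605}{-35360 - 72} = \frac{- \frac{52265723}{101} - 41605}{-35432} = \left(- \frac{56467828}{101}\right) \left(- \frac{1}{35432}\right) = \frac{14116957}{894658}$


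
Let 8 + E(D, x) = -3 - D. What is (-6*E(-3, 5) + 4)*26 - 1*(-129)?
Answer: 1481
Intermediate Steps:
E(D, x) = -11 - D (E(D, x) = -8 + (-3 - D) = -11 - D)
(-6*E(-3, 5) + 4)*26 - 1*(-129) = (-6*(-11 - 1*(-3)) + 4)*26 - 1*(-129) = (-6*(-11 + 3) + 4)*26 + 129 = (-6*(-8) + 4)*26 + 129 = (48 + 4)*26 + 129 = 52*26 + 129 = 1352 + 129 = 1481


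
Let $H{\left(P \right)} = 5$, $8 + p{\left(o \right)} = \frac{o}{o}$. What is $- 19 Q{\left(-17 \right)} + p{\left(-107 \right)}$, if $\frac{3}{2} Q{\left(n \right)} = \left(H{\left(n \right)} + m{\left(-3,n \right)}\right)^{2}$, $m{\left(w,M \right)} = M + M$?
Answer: $- \frac{31979}{3} \approx -10660.0$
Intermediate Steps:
$p{\left(o \right)} = -7$ ($p{\left(o \right)} = -8 + \frac{o}{o} = -8 + 1 = -7$)
$m{\left(w,M \right)} = 2 M$
$Q{\left(n \right)} = \frac{2 \left(5 + 2 n\right)^{2}}{3}$
$- 19 Q{\left(-17 \right)} + p{\left(-107 \right)} = - 19 \frac{2 \left(5 + 2 \left(-17\right)\right)^{2}}{3} - 7 = - 19 \frac{2 \left(5 - 34\right)^{2}}{3} - 7 = - 19 \frac{2 \left(-29\right)^{2}}{3} - 7 = - 19 \cdot \frac{2}{3} \cdot 841 - 7 = \left(-19\right) \frac{1682}{3} - 7 = - \frac{31958}{3} - 7 = - \frac{31979}{3}$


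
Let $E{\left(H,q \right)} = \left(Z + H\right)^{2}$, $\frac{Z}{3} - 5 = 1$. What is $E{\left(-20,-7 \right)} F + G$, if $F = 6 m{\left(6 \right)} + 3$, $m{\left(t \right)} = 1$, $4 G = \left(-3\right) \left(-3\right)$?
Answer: $\frac{153}{4} \approx 38.25$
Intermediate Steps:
$Z = 18$ ($Z = 15 + 3 \cdot 1 = 15 + 3 = 18$)
$E{\left(H,q \right)} = \left(18 + H\right)^{2}$
$G = \frac{9}{4}$ ($G = \frac{\left(-3\right) \left(-3\right)}{4} = \frac{1}{4} \cdot 9 = \frac{9}{4} \approx 2.25$)
$F = 9$ ($F = 6 \cdot 1 + 3 = 6 + 3 = 9$)
$E{\left(-20,-7 \right)} F + G = \left(18 - 20\right)^{2} \cdot 9 + \frac{9}{4} = \left(-2\right)^{2} \cdot 9 + \frac{9}{4} = 4 \cdot 9 + \frac{9}{4} = 36 + \frac{9}{4} = \frac{153}{4}$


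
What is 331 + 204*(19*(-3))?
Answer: -11297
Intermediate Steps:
331 + 204*(19*(-3)) = 331 + 204*(-57) = 331 - 11628 = -11297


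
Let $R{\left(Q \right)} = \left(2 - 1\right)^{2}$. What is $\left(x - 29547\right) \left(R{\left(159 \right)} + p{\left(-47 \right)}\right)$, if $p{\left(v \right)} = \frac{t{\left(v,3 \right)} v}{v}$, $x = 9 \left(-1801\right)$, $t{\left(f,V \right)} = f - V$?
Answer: $2242044$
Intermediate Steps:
$x = -16209$
$R{\left(Q \right)} = 1$ ($R{\left(Q \right)} = 1^{2} = 1$)
$p{\left(v \right)} = -3 + v$ ($p{\left(v \right)} = \frac{\left(v - 3\right) v}{v} = \frac{\left(-3 + v\right) v}{v} = \frac{v \left(-3 + v\right)}{v} = -3 + v$)
$\left(x - 29547\right) \left(R{\left(159 \right)} + p{\left(-47 \right)}\right) = \left(-16209 - 29547\right) \left(1 - 50\right) = - 45756 \left(1 - 50\right) = \left(-45756\right) \left(-49\right) = 2242044$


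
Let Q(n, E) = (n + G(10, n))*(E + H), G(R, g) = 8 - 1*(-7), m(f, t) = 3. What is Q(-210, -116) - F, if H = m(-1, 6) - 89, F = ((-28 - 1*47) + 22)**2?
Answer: 36581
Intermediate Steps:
G(R, g) = 15 (G(R, g) = 8 + 7 = 15)
F = 2809 (F = ((-28 - 47) + 22)**2 = (-75 + 22)**2 = (-53)**2 = 2809)
H = -86 (H = 3 - 89 = -86)
Q(n, E) = (-86 + E)*(15 + n) (Q(n, E) = (n + 15)*(E - 86) = (15 + n)*(-86 + E) = (-86 + E)*(15 + n))
Q(-210, -116) - F = (-1290 - 86*(-210) + 15*(-116) - 116*(-210)) - 1*2809 = (-1290 + 18060 - 1740 + 24360) - 2809 = 39390 - 2809 = 36581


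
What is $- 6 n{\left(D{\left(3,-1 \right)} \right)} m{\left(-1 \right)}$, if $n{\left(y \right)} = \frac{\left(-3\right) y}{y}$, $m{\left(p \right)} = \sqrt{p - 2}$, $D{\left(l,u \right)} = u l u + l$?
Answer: $18 i \sqrt{3} \approx 31.177 i$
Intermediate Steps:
$D{\left(l,u \right)} = l + l u^{2}$ ($D{\left(l,u \right)} = l u u + l = l u^{2} + l = l + l u^{2}$)
$m{\left(p \right)} = \sqrt{-2 + p}$
$n{\left(y \right)} = -3$
$- 6 n{\left(D{\left(3,-1 \right)} \right)} m{\left(-1 \right)} = \left(-6\right) \left(-3\right) \sqrt{-2 - 1} = 18 \sqrt{-3} = 18 i \sqrt{3}$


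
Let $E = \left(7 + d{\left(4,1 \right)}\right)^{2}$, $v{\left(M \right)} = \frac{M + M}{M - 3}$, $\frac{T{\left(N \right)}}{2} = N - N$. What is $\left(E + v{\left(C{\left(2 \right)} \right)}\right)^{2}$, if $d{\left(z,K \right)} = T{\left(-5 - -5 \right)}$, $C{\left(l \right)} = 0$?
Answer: $2401$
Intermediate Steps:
$T{\left(N \right)} = 0$ ($T{\left(N \right)} = 2 \left(N - N\right) = 2 \cdot 0 = 0$)
$v{\left(M \right)} = \frac{2 M}{-3 + M}$
$d{\left(z,K \right)} = 0$
$E = 49$ ($E = \left(7 + 0\right)^{2} = 7^{2} = 49$)
$\left(E + v{\left(C{\left(2 \right)} \right)}\right)^{2} = \left(49 + 2 \cdot 0 \frac{1}{-3 + 0}\right)^{2} = \left(49 + 2 \cdot 0 \frac{1}{-3}\right)^{2} = \left(49 + 2 \cdot 0 \left(- \frac{1}{3}\right)\right)^{2} = \left(49 + 0\right)^{2} = 49^{2} = 2401$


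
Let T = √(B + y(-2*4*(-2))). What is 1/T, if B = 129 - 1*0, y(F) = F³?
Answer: 1/65 ≈ 0.015385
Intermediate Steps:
B = 129 (B = 129 + 0 = 129)
T = 65 (T = √(129 + (-2*4*(-2))³) = √(129 + (-8*(-2))³) = √(129 + 16³) = √(129 + 4096) = √4225 = 65)
1/T = 1/65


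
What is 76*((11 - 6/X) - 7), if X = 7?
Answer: 1672/7 ≈ 238.86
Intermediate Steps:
76*((11 - 6/X) - 7) = 76*((11 - 6/7) - 7) = 76*(71/7 - 7) = 76*(22/7) = 1672/7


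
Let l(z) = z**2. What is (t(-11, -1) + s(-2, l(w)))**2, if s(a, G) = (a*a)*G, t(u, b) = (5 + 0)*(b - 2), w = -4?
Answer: 2401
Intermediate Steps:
t(u, b) = -10 + 5*b (t(u, b) = 5*(-2 + b) = -10 + 5*b)
s(a, G) = G*a**2 (s(a, G) = a**2*G = G*a**2)
(t(-11, -1) + s(-2, l(w)))**2 = ((-10 + 5*(-1)) + (-4)**2*(-2)**2)**2 = ((-10 - 5) + 16*4)**2 = (-15 + 64)**2 = 49**2 = 2401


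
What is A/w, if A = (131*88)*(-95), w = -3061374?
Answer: 547580/1530687 ≈ 0.35773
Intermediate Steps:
A = -1095160 (A = 11528*(-95) = -1095160)
A/w = -1095160/(-3061374) = -1095160*(-1/3061374) = 547580/1530687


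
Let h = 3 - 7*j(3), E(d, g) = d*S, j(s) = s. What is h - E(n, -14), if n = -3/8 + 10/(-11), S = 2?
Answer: -679/44 ≈ -15.432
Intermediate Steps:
n = -113/88 (n = -3*⅛ + 10*(-1/11) = -3/8 - 10/11 = -113/88 ≈ -1.2841)
E(d, g) = 2*d (E(d, g) = d*2 = 2*d)
h = -18 (h = 3 - 7*3 = 3 - 21 = -18)
h - E(n, -14) = -18 - 2*(-113)/88 = -18 - 1*(-113/44) = -18 + 113/44 = -679/44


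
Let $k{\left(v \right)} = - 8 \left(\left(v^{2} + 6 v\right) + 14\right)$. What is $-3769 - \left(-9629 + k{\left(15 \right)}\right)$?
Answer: $8492$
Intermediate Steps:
$k{\left(v \right)} = -112 - 48 v - 8 v^{2}$ ($k{\left(v \right)} = - 8 \left(14 + v^{2} + 6 v\right) = -112 - 48 v - 8 v^{2}$)
$-3769 - \left(-9629 + k{\left(15 \right)}\right) = -3769 - \left(-9629 - \left(832 + 1800\right)\right) = -3769 - \left(-9629 - 2632\right) = -3769 - -12261 = -3769 + 12261 = 8492$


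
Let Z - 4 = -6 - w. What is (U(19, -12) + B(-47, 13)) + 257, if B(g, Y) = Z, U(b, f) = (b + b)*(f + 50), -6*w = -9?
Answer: 3395/2 ≈ 1697.5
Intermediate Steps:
w = 3/2 (w = -⅙*(-9) = 3/2 ≈ 1.5000)
U(b, f) = 2*b*(50 + f) (U(b, f) = (2*b)*(50 + f) = 2*b*(50 + f))
Z = -7/2 (Z = 4 + (-6 - 1*3/2) = 4 + (-6 - 3/2) = 4 - 15/2 = -7/2 ≈ -3.5000)
B(g, Y) = -7/2
(U(19, -12) + B(-47, 13)) + 257 = (2*19*(50 - 12) - 7/2) + 257 = (2*19*38 - 7/2) + 257 = (1444 - 7/2) + 257 = 2881/2 + 257 = 3395/2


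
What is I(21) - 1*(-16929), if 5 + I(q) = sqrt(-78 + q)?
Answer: 16924 + I*sqrt(57) ≈ 16924.0 + 7.5498*I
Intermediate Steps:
I(q) = -5 + sqrt(-78 + q)
I(21) - 1*(-16929) = (-5 + sqrt(-78 + 21)) - 1*(-16929) = (-5 + sqrt(-57)) + 16929 = (-5 + I*sqrt(57)) + 16929 = 16924 + I*sqrt(57)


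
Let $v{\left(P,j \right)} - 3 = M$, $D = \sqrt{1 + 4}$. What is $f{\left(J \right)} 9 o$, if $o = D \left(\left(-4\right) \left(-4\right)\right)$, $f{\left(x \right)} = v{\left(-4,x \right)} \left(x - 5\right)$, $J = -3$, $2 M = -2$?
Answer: $- 2304 \sqrt{5} \approx -5151.9$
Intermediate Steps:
$D = \sqrt{5} \approx 2.2361$
$M = -1$ ($M = \frac{1}{2} \left(-2\right) = -1$)
$v{\left(P,j \right)} = 2$ ($v{\left(P,j \right)} = 3 - 1 = 2$)
$f{\left(x \right)} = -10 + 2 x$ ($f{\left(x \right)} = 2 \left(x - 5\right) = 2 \left(-5 + x\right) = -10 + 2 x$)
$o = 16 \sqrt{5}$ ($o = \sqrt{5} \left(\left(-4\right) \left(-4\right)\right) = \sqrt{5} \cdot 16 = 16 \sqrt{5} \approx 35.777$)
$f{\left(J \right)} 9 o = \left(-10 + 2 \left(-3\right)\right) 9 \cdot 16 \sqrt{5} = \left(-10 - 6\right) 9 \cdot 16 \sqrt{5} = \left(-16\right) 9 \cdot 16 \sqrt{5} = - 144 \cdot 16 \sqrt{5} = - 2304 \sqrt{5}$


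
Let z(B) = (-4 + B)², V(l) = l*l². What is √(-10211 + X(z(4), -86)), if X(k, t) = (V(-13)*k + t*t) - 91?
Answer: I*√2906 ≈ 53.907*I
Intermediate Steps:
V(l) = l³
X(k, t) = -91 + t² - 2197*k (X(k, t) = ((-13)³*k + t*t) - 91 = (-2197*k + t²) - 91 = (t² - 2197*k) - 91 = -91 + t² - 2197*k)
√(-10211 + X(z(4), -86)) = √(-10211 + (-91 + (-86)² - 2197*(-4 + 4)²)) = √(-10211 + (-91 + 7396 - 2197*0²)) = √(-10211 + (-91 + 7396 - 2197*0)) = √(-10211 + (-91 + 7396 + 0)) = √(-10211 + 7305) = √(-2906) = I*√2906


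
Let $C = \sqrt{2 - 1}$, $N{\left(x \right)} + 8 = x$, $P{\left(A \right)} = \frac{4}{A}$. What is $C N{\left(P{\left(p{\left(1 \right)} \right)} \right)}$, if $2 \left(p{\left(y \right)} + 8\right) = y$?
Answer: $- \frac{128}{15} \approx -8.5333$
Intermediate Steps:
$p{\left(y \right)} = -8 + \frac{y}{2}$
$N{\left(x \right)} = -8 + x$
$C = 1$ ($C = \sqrt{1} = 1$)
$C N{\left(P{\left(p{\left(1 \right)} \right)} \right)} = 1 \left(-8 + \frac{4}{-8 + \frac{1}{2} \cdot 1}\right) = 1 \left(-8 + \frac{4}{-8 + \frac{1}{2}}\right) = 1 \left(-8 + \frac{4}{- \frac{15}{2}}\right) = 1 \left(-8 + 4 \left(- \frac{2}{15}\right)\right) = 1 \left(-8 - \frac{8}{15}\right) = 1 \left(- \frac{128}{15}\right) = - \frac{128}{15}$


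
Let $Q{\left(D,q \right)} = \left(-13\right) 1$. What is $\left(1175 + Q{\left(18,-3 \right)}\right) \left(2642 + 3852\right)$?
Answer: $7546028$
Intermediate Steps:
$Q{\left(D,q \right)} = -13$
$\left(1175 + Q{\left(18,-3 \right)}\right) \left(2642 + 3852\right) = \left(1175 - 13\right) \left(2642 + 3852\right) = 1162 \cdot 6494 = 7546028$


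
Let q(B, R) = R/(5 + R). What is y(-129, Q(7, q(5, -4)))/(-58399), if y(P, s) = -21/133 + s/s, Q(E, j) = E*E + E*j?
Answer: -16/1109581 ≈ -1.4420e-5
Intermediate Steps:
Q(E, j) = E**2 + E*j
y(P, s) = 16/19 (y(P, s) = -21*1/133 + 1 = -3/19 + 1 = 16/19)
y(-129, Q(7, q(5, -4)))/(-58399) = (16/19)/(-58399) = (16/19)*(-1/58399) = -16/1109581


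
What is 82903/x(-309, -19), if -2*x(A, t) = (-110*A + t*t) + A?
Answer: -82903/17021 ≈ -4.8706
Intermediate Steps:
x(A, t) = -t**2/2 + 109*A/2 (x(A, t) = -((-110*A + t*t) + A)/2 = -((-110*A + t**2) + A)/2 = -((t**2 - 110*A) + A)/2 = -(t**2 - 109*A)/2 = -t**2/2 + 109*A/2)
82903/x(-309, -19) = 82903/(-1/2*(-19)**2 + (109/2)*(-309)) = 82903/(-1/2*361 - 33681/2) = 82903/(-361/2 - 33681/2) = 82903/(-17021) = 82903*(-1/17021) = -82903/17021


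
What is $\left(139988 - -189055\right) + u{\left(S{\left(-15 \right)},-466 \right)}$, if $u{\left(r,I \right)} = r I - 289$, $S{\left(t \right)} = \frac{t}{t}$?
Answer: $328288$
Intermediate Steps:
$S{\left(t \right)} = 1$
$u{\left(r,I \right)} = -289 + I r$ ($u{\left(r,I \right)} = I r - 289 = -289 + I r$)
$\left(139988 - -189055\right) + u{\left(S{\left(-15 \right)},-466 \right)} = \left(139988 - -189055\right) - 755 = \left(139988 + 189055\right) - 755 = 329043 - 755 = 328288$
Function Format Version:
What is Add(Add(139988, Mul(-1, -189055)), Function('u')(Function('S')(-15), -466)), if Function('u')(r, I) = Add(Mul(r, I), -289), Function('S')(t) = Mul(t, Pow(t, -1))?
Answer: 328288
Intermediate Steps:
Function('S')(t) = 1
Function('u')(r, I) = Add(-289, Mul(I, r)) (Function('u')(r, I) = Add(Mul(I, r), -289) = Add(-289, Mul(I, r)))
Add(Add(139988, Mul(-1, -189055)), Function('u')(Function('S')(-15), -466)) = Add(Add(139988, Mul(-1, -189055)), Add(-289, Mul(-466, 1))) = Add(Add(139988, 189055), Add(-289, -466)) = Add(329043, -755) = 328288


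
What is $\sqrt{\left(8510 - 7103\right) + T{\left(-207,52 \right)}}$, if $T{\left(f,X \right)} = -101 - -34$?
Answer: $2 \sqrt{335} \approx 36.606$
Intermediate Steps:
$T{\left(f,X \right)} = -67$ ($T{\left(f,X \right)} = -101 + 34 = -67$)
$\sqrt{\left(8510 - 7103\right) + T{\left(-207,52 \right)}} = \sqrt{\left(8510 - 7103\right) - 67} = \sqrt{1407 - 67} = \sqrt{1340} = 2 \sqrt{335}$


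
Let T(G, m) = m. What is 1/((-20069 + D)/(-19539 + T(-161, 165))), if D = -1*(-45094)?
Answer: -19374/25025 ≈ -0.77419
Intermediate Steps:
D = 45094
1/((-20069 + D)/(-19539 + T(-161, 165))) = 1/((-20069 + 45094)/(-19539 + 165)) = 1/(25025/(-19374)) = 1/(25025*(-1/19374)) = 1/(-25025/19374) = -19374/25025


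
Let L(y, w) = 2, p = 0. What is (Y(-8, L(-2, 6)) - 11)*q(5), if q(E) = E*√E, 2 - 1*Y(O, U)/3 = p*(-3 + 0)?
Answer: -25*√5 ≈ -55.902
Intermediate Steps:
Y(O, U) = 6 (Y(O, U) = 6 - 0*(-3 + 0) = 6 - 0*(-3) = 6 - 3*0 = 6 + 0 = 6)
q(E) = E^(3/2)
(Y(-8, L(-2, 6)) - 11)*q(5) = (6 - 11)*5^(3/2) = -25*√5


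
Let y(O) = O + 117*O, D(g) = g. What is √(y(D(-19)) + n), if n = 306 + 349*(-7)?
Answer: I*√4379 ≈ 66.174*I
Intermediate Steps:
y(O) = 118*O
n = -2137 (n = 306 - 2443 = -2137)
√(y(D(-19)) + n) = √(118*(-19) - 2137) = √(-2242 - 2137) = √(-4379) = I*√4379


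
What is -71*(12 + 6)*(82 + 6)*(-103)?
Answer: 11583792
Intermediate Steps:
-71*(12 + 6)*(82 + 6)*(-103) = -1278*88*(-103) = -71*1584*(-103) = -112464*(-103) = 11583792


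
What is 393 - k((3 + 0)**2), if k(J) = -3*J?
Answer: 420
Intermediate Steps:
393 - k((3 + 0)**2) = 393 - (-3)*(3 + 0)**2 = 393 - (-3)*3**2 = 393 - (-3)*9 = 393 - 1*(-27) = 393 + 27 = 420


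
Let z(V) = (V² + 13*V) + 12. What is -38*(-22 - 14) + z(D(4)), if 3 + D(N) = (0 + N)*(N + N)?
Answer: 2598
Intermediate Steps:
D(N) = -3 + 2*N² (D(N) = -3 + (0 + N)*(N + N) = -3 + N*(2*N) = -3 + 2*N²)
z(V) = 12 + V² + 13*V
-38*(-22 - 14) + z(D(4)) = -38*(-22 - 14) + (12 + (-3 + 2*4²)² + 13*(-3 + 2*4²)) = -38*(-36) + (12 + (-3 + 2*16)² + 13*(-3 + 2*16)) = 1368 + (12 + (-3 + 32)² + 13*(-3 + 32)) = 1368 + (12 + 29² + 13*29) = 1368 + (12 + 841 + 377) = 1368 + 1230 = 2598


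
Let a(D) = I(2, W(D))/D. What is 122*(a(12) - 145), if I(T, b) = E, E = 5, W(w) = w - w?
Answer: -105835/6 ≈ -17639.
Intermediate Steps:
W(w) = 0
I(T, b) = 5
a(D) = 5/D
122*(a(12) - 145) = 122*(5/12 - 145) = 122*(-1735/12) = -105835/6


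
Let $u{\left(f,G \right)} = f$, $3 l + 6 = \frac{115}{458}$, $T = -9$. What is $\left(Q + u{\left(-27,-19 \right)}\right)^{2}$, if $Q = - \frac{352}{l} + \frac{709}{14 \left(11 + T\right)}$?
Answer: $\frac{180053270702449}{5435228176} \approx 33127.0$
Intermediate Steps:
$l = - \frac{2633}{1374}$ ($l = -2 + \frac{115 \cdot \frac{1}{458}}{3} = -2 + \frac{1}{3} \cdot \frac{115}{458} = -2 + \frac{115}{1374} = - \frac{2633}{1374} \approx -1.9163$)
$Q = \frac{15408941}{73724}$ ($Q = - \frac{352}{- \frac{2633}{1374}} + \frac{709}{14 \left(11 - 9\right)} = \left(-352\right) \left(- \frac{1374}{2633}\right) + \frac{709}{14 \cdot 2} = \frac{483648}{2633} + \frac{709}{28} = \frac{15408941}{73724} \approx 209.01$)
$\left(Q + u{\left(-27,-19 \right)}\right)^{2} = \left(\frac{15408941}{73724} - 27\right)^{2} = \left(\frac{13418393}{73724}\right)^{2} = \frac{180053270702449}{5435228176}$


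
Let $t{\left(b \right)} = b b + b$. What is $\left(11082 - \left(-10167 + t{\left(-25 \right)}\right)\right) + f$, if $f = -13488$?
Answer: $7161$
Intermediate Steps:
$t{\left(b \right)} = b + b^{2}$ ($t{\left(b \right)} = b^{2} + b = b + b^{2}$)
$\left(11082 - \left(-10167 + t{\left(-25 \right)}\right)\right) + f = \left(11082 + \left(10167 - - 25 \left(1 - 25\right)\right)\right) - 13488 = \left(11082 + \left(10167 - \left(-25\right) \left(-24\right)\right)\right) - 13488 = \left(11082 + \left(10167 - 600\right)\right) - 13488 = \left(11082 + 9567\right) - 13488 = 20649 - 13488 = 7161$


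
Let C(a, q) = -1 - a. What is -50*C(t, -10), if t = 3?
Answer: 200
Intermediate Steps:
-50*C(t, -10) = -50*(-1 - 1*3) = -50*(-1 - 3) = -50*(-4) = 200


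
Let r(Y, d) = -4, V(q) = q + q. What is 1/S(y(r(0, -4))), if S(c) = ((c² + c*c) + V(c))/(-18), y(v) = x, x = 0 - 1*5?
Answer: -9/20 ≈ -0.45000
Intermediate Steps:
V(q) = 2*q
x = -5 (x = 0 - 5 = -5)
y(v) = -5
S(c) = -c/9 - c²/9 (S(c) = ((c² + c*c) + 2*c)/(-18) = ((c² + c²) + 2*c)*(-1/18) = (2*c² + 2*c)*(-1/18) = (2*c + 2*c²)*(-1/18) = -c/9 - c²/9)
1/S(y(r(0, -4))) = 1/((⅑)*(-5)*(-1 - 1*(-5))) = 1/((⅑)*(-5)*(-1 + 5)) = 1/((⅑)*(-5)*4) = 1/(-20/9) = -9/20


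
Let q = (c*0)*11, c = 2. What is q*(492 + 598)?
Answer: 0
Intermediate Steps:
q = 0 (q = (2*0)*11 = 0*11 = 0)
q*(492 + 598) = 0*(492 + 598) = 0*1090 = 0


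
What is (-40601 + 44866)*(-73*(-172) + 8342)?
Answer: 89129970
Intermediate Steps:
(-40601 + 44866)*(-73*(-172) + 8342) = 4265*(12556 + 8342) = 4265*20898 = 89129970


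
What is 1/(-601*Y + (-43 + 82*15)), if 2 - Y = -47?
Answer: -1/28262 ≈ -3.5383e-5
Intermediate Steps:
Y = 49 (Y = 2 - 1*(-47) = 2 + 47 = 49)
1/(-601*Y + (-43 + 82*15)) = 1/(-601*49 + (-43 + 82*15)) = 1/(-29449 + (-43 + 1230)) = 1/(-29449 + 1187) = 1/(-28262) = -1/28262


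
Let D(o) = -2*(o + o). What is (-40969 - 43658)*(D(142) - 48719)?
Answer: 4171010949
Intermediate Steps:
D(o) = -4*o
(-40969 - 43658)*(D(142) - 48719) = (-40969 - 43658)*(-4*142 - 48719) = -84627*(-568 - 48719) = -84627*(-49287) = 4171010949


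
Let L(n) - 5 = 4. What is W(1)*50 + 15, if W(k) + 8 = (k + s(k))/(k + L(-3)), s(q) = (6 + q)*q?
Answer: -345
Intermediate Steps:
s(q) = q*(6 + q)
L(n) = 9 (L(n) = 5 + 4 = 9)
W(k) = -8 + (k + k*(6 + k))/(9 + k) (W(k) = -8 + (k + k*(6 + k))/(k + 9) = -8 + (k + k*(6 + k))/(9 + k))
W(1)*50 + 15 = ((-72 + 1² - 1*1)/(9 + 1))*50 + 15 = ((-72 + 1 - 1)/10)*50 + 15 = ((⅒)*(-72))*50 + 15 = -36/5*50 + 15 = -360 + 15 = -345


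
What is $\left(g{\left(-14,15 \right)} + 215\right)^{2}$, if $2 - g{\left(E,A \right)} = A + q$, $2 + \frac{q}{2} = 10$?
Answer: $34596$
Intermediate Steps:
$q = 16$ ($q = -4 + 2 \cdot 10 = -4 + 20 = 16$)
$g{\left(E,A \right)} = -14 - A$ ($g{\left(E,A \right)} = 2 - \left(A + 16\right) = 2 - \left(16 + A\right) = -14 - A$)
$\left(g{\left(-14,15 \right)} + 215\right)^{2} = \left(\left(-14 - 15\right) + 215\right)^{2} = \left(-29 + 215\right)^{2} = 186^{2} = 34596$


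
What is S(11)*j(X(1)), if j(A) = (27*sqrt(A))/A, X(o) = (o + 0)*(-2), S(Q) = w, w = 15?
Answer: -405*I*sqrt(2)/2 ≈ -286.38*I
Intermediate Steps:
S(Q) = 15
X(o) = -2*o (X(o) = o*(-2) = -2*o)
j(A) = 27/sqrt(A)
S(11)*j(X(1)) = 15*(27/sqrt(-2*1)) = 15*(27/sqrt(-2)) = 15*(27*(-I*sqrt(2)/2)) = 15*(-27*I*sqrt(2)/2) = -405*I*sqrt(2)/2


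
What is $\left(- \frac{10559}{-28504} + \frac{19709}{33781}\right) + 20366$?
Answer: $\frac{19611210025299}{962893624} \approx 20367.0$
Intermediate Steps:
$\left(- \frac{10559}{-28504} + \frac{19709}{33781}\right) + 20366 = \left(\left(-10559\right) \left(- \frac{1}{28504}\right) + 19709 \cdot \frac{1}{33781}\right) + 20366 = \left(\frac{10559}{28504} + \frac{19709}{33781}\right) + 20366 = \frac{918478915}{962893624} + 20366 = \frac{19611210025299}{962893624}$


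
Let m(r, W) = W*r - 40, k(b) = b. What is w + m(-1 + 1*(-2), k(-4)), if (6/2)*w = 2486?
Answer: 2402/3 ≈ 800.67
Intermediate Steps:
w = 2486/3 (w = (1/3)*2486 = 2486/3 ≈ 828.67)
m(r, W) = -40 + W*r
w + m(-1 + 1*(-2), k(-4)) = 2486/3 + (-40 - 4*(-1 + 1*(-2))) = 2486/3 + (-40 - 4*(-1 - 2)) = 2486/3 + (-40 - 4*(-3)) = 2486/3 + (-40 + 12) = 2486/3 - 28 = 2402/3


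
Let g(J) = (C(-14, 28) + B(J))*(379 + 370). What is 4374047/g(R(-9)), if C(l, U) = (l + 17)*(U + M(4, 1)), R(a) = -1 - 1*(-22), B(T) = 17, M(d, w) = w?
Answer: 4374047/77896 ≈ 56.152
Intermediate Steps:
R(a) = 21 (R(a) = -1 + 22 = 21)
C(l, U) = (1 + U)*(17 + l) (C(l, U) = (l + 17)*(U + 1) = (17 + l)*(1 + U) = (1 + U)*(17 + l))
g(J) = 77896 (g(J) = ((17 - 14 + 17*28 + 28*(-14)) + 17)*(379 + 370) = ((17 - 14 + 476 - 392) + 17)*749 = (87 + 17)*749 = 104*749 = 77896)
4374047/g(R(-9)) = 4374047/77896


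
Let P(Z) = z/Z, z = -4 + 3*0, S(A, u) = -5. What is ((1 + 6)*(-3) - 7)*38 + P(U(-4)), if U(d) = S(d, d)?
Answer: -5316/5 ≈ -1063.2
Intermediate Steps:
U(d) = -5
z = -4 (z = -4 + 0 = -4)
P(Z) = -4/Z
((1 + 6)*(-3) - 7)*38 + P(U(-4)) = ((1 + 6)*(-3) - 7)*38 - 4/(-5) = (7*(-3) - 7)*38 - 4*(-⅕) = (-21 - 7)*38 + ⅘ = -28*38 + ⅘ = -1064 + ⅘ = -5316/5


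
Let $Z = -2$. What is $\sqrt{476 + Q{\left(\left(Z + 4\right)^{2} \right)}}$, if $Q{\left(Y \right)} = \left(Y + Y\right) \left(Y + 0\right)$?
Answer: $2 \sqrt{127} \approx 22.539$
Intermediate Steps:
$Q{\left(Y \right)} = 2 Y^{2}$ ($Q{\left(Y \right)} = 2 Y Y = 2 Y^{2}$)
$\sqrt{476 + Q{\left(\left(Z + 4\right)^{2} \right)}} = \sqrt{476 + 2 \left(\left(-2 + 4\right)^{2}\right)^{2}} = \sqrt{476 + 2 \left(2^{2}\right)^{2}} = \sqrt{476 + 2 \cdot 4^{2}} = \sqrt{476 + 2 \cdot 16} = \sqrt{476 + 32} = \sqrt{508} = 2 \sqrt{127}$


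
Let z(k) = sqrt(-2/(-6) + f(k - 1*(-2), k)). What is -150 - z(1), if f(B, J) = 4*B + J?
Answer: -150 - 2*sqrt(30)/3 ≈ -153.65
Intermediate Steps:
f(B, J) = J + 4*B
z(k) = sqrt(25/3 + 5*k) (z(k) = sqrt(-2/(-6) + (k + 4*(k - 1*(-2)))) = sqrt(-2*(-1/6) + (k + 4*(k + 2))) = sqrt(1/3 + (k + 4*(2 + k))) = sqrt(1/3 + (k + (8 + 4*k))) = sqrt(1/3 + (8 + 5*k)) = sqrt(25/3 + 5*k))
-150 - z(1) = -150 - sqrt(75 + 45*1)/3 = -150 - sqrt(75 + 45)/3 = -150 - sqrt(120)/3 = -150 - 2*sqrt(30)/3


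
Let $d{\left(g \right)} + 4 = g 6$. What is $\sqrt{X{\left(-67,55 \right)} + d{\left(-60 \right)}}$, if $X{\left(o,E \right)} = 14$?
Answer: $5 i \sqrt{14} \approx 18.708 i$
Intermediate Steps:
$d{\left(g \right)} = -4 + 6 g$ ($d{\left(g \right)} = -4 + g 6 = -4 + 6 g$)
$\sqrt{X{\left(-67,55 \right)} + d{\left(-60 \right)}} = \sqrt{14 + \left(-4 + 6 \left(-60\right)\right)} = \sqrt{14 - 364} = \sqrt{-350} = 5 i \sqrt{14}$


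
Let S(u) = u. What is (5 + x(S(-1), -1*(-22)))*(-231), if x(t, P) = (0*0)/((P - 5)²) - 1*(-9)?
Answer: -3234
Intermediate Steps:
x(t, P) = 9 (x(t, P) = 0/((-5 + P)²) + 9 = 0/(-5 + P)² + 9 = 0 + 9 = 9)
(5 + x(S(-1), -1*(-22)))*(-231) = (5 + 9)*(-231) = 14*(-231) = -3234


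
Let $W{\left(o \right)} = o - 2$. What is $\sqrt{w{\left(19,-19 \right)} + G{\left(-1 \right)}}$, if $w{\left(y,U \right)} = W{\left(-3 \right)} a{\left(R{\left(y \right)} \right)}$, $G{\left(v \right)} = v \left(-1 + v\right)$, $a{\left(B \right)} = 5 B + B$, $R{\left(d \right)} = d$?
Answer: $2 i \sqrt{142} \approx 23.833 i$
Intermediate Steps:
$W{\left(o \right)} = -2 + o$ ($W{\left(o \right)} = o - 2 = -2 + o$)
$a{\left(B \right)} = 6 B$
$w{\left(y,U \right)} = - 30 y$ ($w{\left(y,U \right)} = \left(-2 - 3\right) 6 y = - 5 \cdot 6 y = - 30 y$)
$\sqrt{w{\left(19,-19 \right)} + G{\left(-1 \right)}} = \sqrt{\left(-30\right) 19 - \left(-1 - 1\right)} = \sqrt{-570 - -2} = \sqrt{-570 + 2} = \sqrt{-568} = 2 i \sqrt{142}$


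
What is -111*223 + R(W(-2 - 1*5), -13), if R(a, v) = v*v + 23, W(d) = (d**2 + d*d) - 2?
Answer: -24561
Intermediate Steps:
W(d) = -2 + 2*d**2 (W(d) = (d**2 + d**2) - 2 = 2*d**2 - 2 = -2 + 2*d**2)
R(a, v) = 23 + v**2 (R(a, v) = v**2 + 23 = 23 + v**2)
-111*223 + R(W(-2 - 1*5), -13) = -111*223 + (23 + (-13)**2) = -24753 + (23 + 169) = -24753 + 192 = -24561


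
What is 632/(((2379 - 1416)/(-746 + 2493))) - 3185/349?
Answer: 382265141/336087 ≈ 1137.4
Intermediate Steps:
632/(((2379 - 1416)/(-746 + 2493))) - 3185/349 = 632/((963/1747)) - 3185*1/349 = 632/((963*(1/1747))) - 3185/349 = 632/(963/1747) - 3185/349 = 632*(1747/963) - 3185/349 = 1104104/963 - 3185/349 = 382265141/336087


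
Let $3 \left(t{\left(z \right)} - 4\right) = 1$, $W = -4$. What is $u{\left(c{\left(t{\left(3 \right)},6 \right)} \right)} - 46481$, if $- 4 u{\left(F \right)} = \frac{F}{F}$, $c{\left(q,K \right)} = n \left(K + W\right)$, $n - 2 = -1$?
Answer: $- \frac{185925}{4} \approx -46481.0$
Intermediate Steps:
$n = 1$ ($n = 2 - 1 = 1$)
$t{\left(z \right)} = \frac{13}{3}$ ($t{\left(z \right)} = 4 + \frac{1}{3} \cdot 1 = 4 + \frac{1}{3} = \frac{13}{3}$)
$c{\left(q,K \right)} = -4 + K$ ($c{\left(q,K \right)} = 1 \left(K - 4\right) = 1 \left(-4 + K\right) = -4 + K$)
$u{\left(F \right)} = - \frac{1}{4}$ ($u{\left(F \right)} = - \frac{F \frac{1}{F}}{4} = \left(- \frac{1}{4}\right) 1 = - \frac{1}{4}$)
$u{\left(c{\left(t{\left(3 \right)},6 \right)} \right)} - 46481 = - \frac{1}{4} - 46481 = - \frac{185925}{4}$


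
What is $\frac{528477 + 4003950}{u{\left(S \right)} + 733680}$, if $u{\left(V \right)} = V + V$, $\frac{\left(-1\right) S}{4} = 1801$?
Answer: $\frac{4532427}{719272} \approx 6.3014$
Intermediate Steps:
$S = -7204$ ($S = \left(-4\right) 1801 = -7204$)
$u{\left(V \right)} = 2 V$
$\frac{528477 + 4003950}{u{\left(S \right)} + 733680} = \frac{528477 + 4003950}{2 \left(-7204\right) + 733680} = \frac{4532427}{-14408 + 733680} = \frac{4532427}{719272}$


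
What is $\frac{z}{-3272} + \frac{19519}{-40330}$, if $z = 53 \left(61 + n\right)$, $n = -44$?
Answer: $- \frac{50101749}{65979880} \approx -0.75935$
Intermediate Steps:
$z = 901$ ($z = 53 \left(61 - 44\right) = 53 \cdot 17 = 901$)
$\frac{z}{-3272} + \frac{19519}{-40330} = \frac{901}{-3272} + \frac{19519}{-40330} = 901 \left(- \frac{1}{3272}\right) + 19519 \left(- \frac{1}{40330}\right) = - \frac{901}{3272} - \frac{19519}{40330} = - \frac{50101749}{65979880}$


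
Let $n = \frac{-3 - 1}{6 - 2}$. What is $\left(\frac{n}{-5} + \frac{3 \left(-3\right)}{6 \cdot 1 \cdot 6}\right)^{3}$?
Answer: $- \frac{1}{8000} \approx -0.000125$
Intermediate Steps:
$n = -1$ ($n = - \frac{4}{4} = \left(-4\right) \frac{1}{4} = -1$)
$\left(\frac{n}{-5} + \frac{3 \left(-3\right)}{6 \cdot 1 \cdot 6}\right)^{3} = \left(- \frac{1}{-5} + \frac{3 \left(-3\right)}{6 \cdot 1 \cdot 6}\right)^{3} = \left(\left(-1\right) \left(- \frac{1}{5}\right) - \frac{9}{6 \cdot 6}\right)^{3} = \left(\frac{1}{5} - \frac{9}{36}\right)^{3} = \left(\frac{1}{5} - \frac{1}{4}\right)^{3} = \left(- \frac{1}{20}\right)^{3} = - \frac{1}{8000}$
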